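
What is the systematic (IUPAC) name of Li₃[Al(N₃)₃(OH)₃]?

The 3 lithium counter-ions carry a total charge of +3, so each complex ion is 3−.
Ligand charges: 3×azido (-1 each), 3×hydroxo (-1 each); total -6. So Al + (-6) = 3−, giving Al = +3.
Ligands are named alphabetically: azido before hydroxo.
The complex ion is anionic, so aluminium takes the -ate form aluminate(III).

lithium triazidotrihydroxoaluminate(III)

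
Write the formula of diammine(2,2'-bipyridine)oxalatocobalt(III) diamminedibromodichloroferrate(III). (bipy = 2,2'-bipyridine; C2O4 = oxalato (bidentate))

[Co(bipy)(C2O4)(NH3)2][FeBr2Cl2(NH3)2]

Cation [Co…]: ligand charges -2, Co(III) ⇒ ion charge 1+.
Anion [Fe…]: ligand charges -4, Fe(III) ⇒ ion charge 1−.
One 1+ cation balances one 1− anion.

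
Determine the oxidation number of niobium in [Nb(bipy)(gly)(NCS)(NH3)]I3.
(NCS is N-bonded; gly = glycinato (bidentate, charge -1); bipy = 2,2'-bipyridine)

+5

3 iodide outside the brackets (-1 each) → the complex ion is 3+.
Ligand charges: 1×NCS = -1; 1×gly = -1; 1×NH3 neutral; 1×bipy neutral; sum -2.
Nb + (-2) = 3+ ⇒ Nb is +5.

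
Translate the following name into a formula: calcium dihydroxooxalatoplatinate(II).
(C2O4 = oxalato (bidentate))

Ca[Pt(C2O4)(OH)2]

Ligands: 1 oxalato (C2O4, -2), 2 hydroxo (OH, -1). Ligand charge sum = -4.
Charge balance with calcium (+2) requires 1 complex ion per 1 calcium.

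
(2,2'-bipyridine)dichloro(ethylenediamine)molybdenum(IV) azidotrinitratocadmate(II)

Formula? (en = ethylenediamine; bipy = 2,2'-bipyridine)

[Mo(bipy)Cl2(en)][Cd(N3)(NO3)3]

Cation [Mo…]: ligand charges -2, Mo(IV) ⇒ ion charge 2+.
Anion [Cd…]: ligand charges -4, Cd(II) ⇒ ion charge 2−.
One 2+ cation balances one 2− anion.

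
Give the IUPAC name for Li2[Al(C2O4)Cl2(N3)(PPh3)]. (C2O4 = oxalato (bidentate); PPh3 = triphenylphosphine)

The 2 lithium counter-ions carry a total charge of +2, so each complex ion is 2−.
Ligand charges: 2×chloro (-1 each), 1×azido (-1 each), 1×oxalato (-2 each), 1×triphenylphosphine (neutral); total -5. So Al + (-5) = 2−, giving Al = +3.
Ligands are named alphabetically: azido before chloro before oxalato before triphenylphosphine.
The complex ion is anionic, so aluminium takes the -ate form aluminate(III).

lithium azidodichlorooxalato(triphenylphosphine)aluminate(III)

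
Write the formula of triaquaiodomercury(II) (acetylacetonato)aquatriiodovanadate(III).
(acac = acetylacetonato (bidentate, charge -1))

[Hg(H2O)3I][V(acac)(H2O)I3]

Cation [Hg…]: ligand charges -1, Hg(II) ⇒ ion charge 1+.
Anion [V…]: ligand charges -4, V(III) ⇒ ion charge 1−.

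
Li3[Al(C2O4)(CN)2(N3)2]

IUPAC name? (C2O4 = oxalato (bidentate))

The 3 lithium counter-ions carry a total charge of +3, so each complex ion is 3−.
Ligand charges: 1×oxalato (-2 each), 2×azido (-1 each), 2×cyano (-1 each); total -6. So Al + (-6) = 3−, giving Al = +3.
Ligands are named alphabetically: azido before cyano before oxalato.
The complex ion is anionic, so aluminium takes the -ate form aluminate(III).

lithium diazidodicyanooxalatoaluminate(III)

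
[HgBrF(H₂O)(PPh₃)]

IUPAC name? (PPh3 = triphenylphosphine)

There is no counter-ion, so the complex is neutral overall.
Ligand charges: 1×aqua (neutral), 1×bromo (-1 each), 1×fluoro (-1 each), 1×triphenylphosphine (neutral); total -2. So Hg + (-2) = 0, giving Hg = +2.
Ligands are named alphabetically: aqua before bromo before fluoro before triphenylphosphine.

aquabromofluoro(triphenylphosphine)mercury(II)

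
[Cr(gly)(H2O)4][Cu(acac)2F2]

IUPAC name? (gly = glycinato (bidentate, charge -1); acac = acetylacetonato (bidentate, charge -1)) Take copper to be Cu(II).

Cu is given as +2; the anion's ligand charges sum to -4, so the complex anion is 2−.
A 1:1 salt means the cation carries the equal and opposite charge, 2+.
Cation: ligand charges sum to -1; for the ion to be 2+, Cr = +3.

tetraaqua(glycinato)chromium(III) bis(acetylacetonato)difluorocuprate(II)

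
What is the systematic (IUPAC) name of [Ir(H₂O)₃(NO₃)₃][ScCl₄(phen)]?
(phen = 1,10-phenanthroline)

triaquatrinitratoiridium(IV) tetrachloro(1,10-phenanthroline)scandate(III)

Both ions are complex: the cation is named first with the plain metal name, the anion second with the -ate form; each ion's ligands are alphabetised independently.
Scandium is always +3 in its complexes; the anion's ligand charges sum to -4, so the complex anion is 1−.
A 1:1 salt means the cation carries the equal and opposite charge, 1+.
Cation: ligand charges sum to -3; for the ion to be 1+, Ir = +4.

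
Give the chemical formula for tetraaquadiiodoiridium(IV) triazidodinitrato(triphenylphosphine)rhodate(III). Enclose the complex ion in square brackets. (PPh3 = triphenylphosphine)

Cation [Ir…]: ligand charges -2, Ir(IV) ⇒ ion charge 2+.
Anion [Rh…]: ligand charges -5, Rh(III) ⇒ ion charge 2−.

[Ir(H2O)4I2][Rh(N3)3(NO3)2(PPh3)]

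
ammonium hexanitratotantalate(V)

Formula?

Ligands: 6 nitrato (NO3, -1). Ligand charge sum = -6.
With Ta in oxidation state +5, the complex ion is [Ta...]^1−.
Charge balance with ammonium (+1) requires 1 complex ion per 1 ammonium.

NH4[Ta(NO3)6]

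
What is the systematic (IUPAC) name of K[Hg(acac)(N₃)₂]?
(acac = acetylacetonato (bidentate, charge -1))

potassium (acetylacetonato)diazidomercurate(II)

The 1 potassium counter-ion carries a total charge of +1, so each complex ion is 1−.
Ligand charges: 2×azido (-1 each), 1×acetylacetonato (-1 each); total -3. So Hg + (-3) = 1−, giving Hg = +2.
Ligands are named alphabetically: acetylacetonato before azido.
The complex ion is anionic, so mercury takes the -ate form mercurate(II).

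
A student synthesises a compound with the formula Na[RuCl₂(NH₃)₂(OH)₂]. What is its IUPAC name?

sodium diamminedichlorodihydroxoruthenate(III)

The 1 sodium counter-ion carries a total charge of +1, so each complex ion is 1−.
Ligand charges: 2×ammine (neutral), 2×chloro (-1 each), 2×hydroxo (-1 each); total -4. So Ru + (-4) = 1−, giving Ru = +3.
Ligands are named alphabetically: ammine before chloro before hydroxo.
The complex ion is anionic, so ruthenium takes the -ate form ruthenate(III).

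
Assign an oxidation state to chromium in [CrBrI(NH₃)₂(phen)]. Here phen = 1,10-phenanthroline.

No counter-ion: the bracketed complex is neutral.
Ligand charges: 1×Br = -1; 1×I = -1; 1×phen neutral; 2×NH3 neutral; sum -2.
Cr + (-2) = 0 ⇒ Cr is +2.

+2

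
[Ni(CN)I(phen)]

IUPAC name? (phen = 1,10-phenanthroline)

cyanoiodo(1,10-phenanthroline)nickel(II)

There is no counter-ion, so the complex is neutral overall.
Ligand charges: 1×iodo (-1 each), 1×1,10-phenanthroline (neutral), 1×cyano (-1 each); total -2. So Ni + (-2) = 0, giving Ni = +2.
Ligands are named alphabetically: cyano before iodo before phenanthroline.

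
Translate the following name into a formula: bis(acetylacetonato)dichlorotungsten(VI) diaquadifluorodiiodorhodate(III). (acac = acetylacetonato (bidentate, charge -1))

Cation [W…]: ligand charges -4, W(VI) ⇒ ion charge 2+.
Anion [Rh…]: ligand charges -4, Rh(III) ⇒ ion charge 1−.

[W(acac)2Cl2][RhF2(H2O)2I2]2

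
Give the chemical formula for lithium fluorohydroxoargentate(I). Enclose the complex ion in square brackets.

Li[AgF(OH)]

Ligands: 1 fluoro (F, -1), 1 hydroxo (OH, -1). Ligand charge sum = -2.
With Ag in oxidation state +1, the complex ion is [Ag...]^1−.
Charge balance with lithium (+1) requires 1 complex ion per 1 lithium.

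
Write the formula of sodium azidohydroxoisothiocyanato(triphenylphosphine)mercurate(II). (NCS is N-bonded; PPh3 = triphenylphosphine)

Na[Hg(N3)(NCS)(OH)(PPh3)]

Ligands: 1 azido (N3, -1), 1 isothiocyanato (NCS, -1), 1 triphenylphosphine (PPh3, neutral), 1 hydroxo (OH, -1). Ligand charge sum = -3.
Charge balance with sodium (+1) requires 1 complex ion per 1 sodium.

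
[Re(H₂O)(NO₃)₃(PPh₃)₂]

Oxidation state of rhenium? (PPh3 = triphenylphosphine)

No counter-ion: the bracketed complex is neutral.
Ligand charges: 3×NO3 = -3; 1×H2O neutral; 2×PPh3 neutral; sum -3.
Re + (-3) = 0 ⇒ Re is +3.

+3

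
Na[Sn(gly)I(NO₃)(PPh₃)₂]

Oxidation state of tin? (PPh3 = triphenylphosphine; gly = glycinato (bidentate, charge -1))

1 sodium outside the brackets (+1 each) → the complex ion is 1−.
Ligand charges: 1×I = -1; 2×PPh3 neutral; 1×gly = -1; 1×NO3 = -1; sum -3.
Sn + (-3) = 1− ⇒ Sn is +2.

+2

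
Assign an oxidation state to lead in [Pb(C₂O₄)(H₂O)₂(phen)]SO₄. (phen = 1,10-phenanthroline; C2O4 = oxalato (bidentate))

1 sulfate outside the brackets (-2 each) → the complex ion is 2+.
Ligand charges: 1×phen neutral; 1×C2O4 = -2; 2×H2O neutral; sum -2.
Pb + (-2) = 2+ ⇒ Pb is +4.

+4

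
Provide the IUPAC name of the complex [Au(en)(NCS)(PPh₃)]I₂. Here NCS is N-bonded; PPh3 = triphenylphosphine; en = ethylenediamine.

The 2 iodide counter-ions carry a total charge of -2, so each complex ion is 2+.
Ligand charges: 1×isothiocyanato (-1 each), 1×triphenylphosphine (neutral), 1×ethylenediamine (neutral); total -1. So Au + (-1) = 2+, giving Au = +3.
Ligands are named alphabetically: ethylenediamine before isothiocyanato before triphenylphosphine.

(ethylenediamine)isothiocyanato(triphenylphosphine)gold(III) iodide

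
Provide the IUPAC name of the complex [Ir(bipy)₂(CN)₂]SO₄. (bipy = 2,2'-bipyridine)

bis(2,2'-bipyridine)dicyanoiridium(IV) sulfate

The 1 sulfate counter-ion carries a total charge of -2, so each complex ion is 2+.
Ligand charges: 2×2,2'-bipyridine (neutral), 2×cyano (-1 each); total -2. So Ir + (-2) = 2+, giving Ir = +4.
Ligands are named alphabetically: bipyridine before cyano.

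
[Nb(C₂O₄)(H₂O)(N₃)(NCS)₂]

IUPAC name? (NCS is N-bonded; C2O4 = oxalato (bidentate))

aquaazidodiisothiocyanatooxalatoniobium(V)

There is no counter-ion, so the complex is neutral overall.
Ligand charges: 2×isothiocyanato (-1 each), 1×oxalato (-2 each), 1×aqua (neutral), 1×azido (-1 each); total -5. So Nb + (-5) = 0, giving Nb = +5.
Ligands are named alphabetically: aqua before azido before isothiocyanato before oxalato.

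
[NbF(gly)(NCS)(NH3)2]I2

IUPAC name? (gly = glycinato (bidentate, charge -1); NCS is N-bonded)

diamminefluoro(glycinato)isothiocyanatoniobium(V) iodide

The 2 iodide counter-ions carry a total charge of -2, so each complex ion is 2+.
Ligand charges: 2×ammine (neutral), 1×glycinato (-1 each), 1×isothiocyanato (-1 each), 1×fluoro (-1 each); total -3. So Nb + (-3) = 2+, giving Nb = +5.
Ligands are named alphabetically: ammine before fluoro before glycinato before isothiocyanato.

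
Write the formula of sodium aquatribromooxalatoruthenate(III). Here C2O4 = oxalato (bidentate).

Na2[RuBr3(C2O4)(H2O)]

Ligands: 1 aqua (H2O, neutral), 1 oxalato (C2O4, -2), 3 bromo (Br, -1). Ligand charge sum = -5.
With Ru in oxidation state +3, the complex ion is [Ru...]^2−.
Charge balance with sodium (+1) requires 1 complex ion per 2 sodium.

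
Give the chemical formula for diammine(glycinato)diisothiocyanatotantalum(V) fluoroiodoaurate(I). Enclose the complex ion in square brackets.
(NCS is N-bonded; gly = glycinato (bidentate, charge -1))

[Ta(gly)(NCS)2(NH3)2][AuFI]2

Cation [Ta…]: ligand charges -3, Ta(V) ⇒ ion charge 2+.
Anion [Au…]: ligand charges -2, Au(I) ⇒ ion charge 1−.
One 2+ cation requires 2 of the 1− anion.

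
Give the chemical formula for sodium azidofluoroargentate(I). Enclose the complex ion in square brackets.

Ligands: 1 fluoro (F, -1), 1 azido (N3, -1). Ligand charge sum = -2.
With Ag in oxidation state +1, the complex ion is [Ag...]^1−.
Charge balance with sodium (+1) requires 1 complex ion per 1 sodium.

Na[AgF(N3)]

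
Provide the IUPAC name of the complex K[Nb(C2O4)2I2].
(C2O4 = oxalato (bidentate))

potassium diiododioxalatoniobate(V)

The 1 potassium counter-ion carries a total charge of +1, so each complex ion is 1−.
Ligand charges: 2×oxalato (-2 each), 2×iodo (-1 each); total -6. So Nb + (-6) = 1−, giving Nb = +5.
Ligands are named alphabetically: iodo before oxalato.
The complex ion is anionic, so niobium takes the -ate form niobate(V).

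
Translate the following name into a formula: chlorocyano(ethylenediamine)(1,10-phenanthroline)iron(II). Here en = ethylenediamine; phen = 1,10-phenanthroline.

[FeCl(CN)(en)(phen)]

Ligands: 1 ethylenediamine (en, neutral), 1 1,10-phenanthroline (phen, neutral), 1 chloro (Cl, -1), 1 cyano (CN, -1). Ligand charge sum = -2.
With Fe in oxidation state +2, the complex ion is [Fe...].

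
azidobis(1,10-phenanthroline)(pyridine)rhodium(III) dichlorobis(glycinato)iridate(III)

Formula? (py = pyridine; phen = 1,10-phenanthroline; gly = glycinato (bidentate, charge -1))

Cation [Rh…]: ligand charges -1, Rh(III) ⇒ ion charge 2+.
Anion [Ir…]: ligand charges -4, Ir(III) ⇒ ion charge 1−.
One 2+ cation requires 2 of the 1− anion.

[Rh(N3)(phen)2(py)][IrCl2(gly)2]2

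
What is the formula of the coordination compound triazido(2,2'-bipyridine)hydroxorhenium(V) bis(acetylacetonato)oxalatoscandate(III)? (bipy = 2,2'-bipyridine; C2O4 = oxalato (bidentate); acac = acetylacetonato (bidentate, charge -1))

Cation [Re…]: ligand charges -4, Re(V) ⇒ ion charge 1+.
Anion [Sc…]: ligand charges -4, Sc(III) ⇒ ion charge 1−.
One 1+ cation balances one 1− anion.

[Re(bipy)(N3)3(OH)][Sc(acac)2(C2O4)]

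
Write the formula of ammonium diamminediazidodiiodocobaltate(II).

(NH4)2[CoI2(N3)2(NH3)2]

Ligands: 2 iodo (I, -1), 2 ammine (NH3, neutral), 2 azido (N3, -1). Ligand charge sum = -4.
Charge balance with ammonium (+1) requires 1 complex ion per 2 ammonium.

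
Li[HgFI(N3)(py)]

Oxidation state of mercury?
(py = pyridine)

1 lithium outside the brackets (+1 each) → the complex ion is 1−.
Ligand charges: 1×F = -1; 1×py neutral; 1×N3 = -1; 1×I = -1; sum -3.
Hg + (-3) = 1− ⇒ Hg is +2.

+2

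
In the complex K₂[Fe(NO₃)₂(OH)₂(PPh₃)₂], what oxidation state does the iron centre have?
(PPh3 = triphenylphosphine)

+2

2 potassium outside the brackets (+1 each) → the complex ion is 2−.
Ligand charges: 2×OH = -2; 2×PPh3 neutral; 2×NO3 = -2; sum -4.
Fe + (-4) = 2− ⇒ Fe is +2.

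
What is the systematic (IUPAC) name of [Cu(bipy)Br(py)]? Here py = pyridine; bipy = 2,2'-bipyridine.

There is no counter-ion, so the complex is neutral overall.
Ligand charges: 1×pyridine (neutral), 1×bromo (-1 each), 1×2,2'-bipyridine (neutral); total -1. So Cu + (-1) = 0, giving Cu = +1.
Ligands are named alphabetically: bipyridine before bromo before pyridine.

(2,2'-bipyridine)bromo(pyridine)copper(I)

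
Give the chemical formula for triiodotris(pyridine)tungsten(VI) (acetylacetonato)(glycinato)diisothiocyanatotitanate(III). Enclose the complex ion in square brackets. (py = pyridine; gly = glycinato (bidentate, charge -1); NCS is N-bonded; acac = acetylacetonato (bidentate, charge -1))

Cation [W…]: ligand charges -3, W(VI) ⇒ ion charge 3+.
Anion [Ti…]: ligand charges -4, Ti(III) ⇒ ion charge 1−.
One 3+ cation requires 3 of the 1− anion.

[WI3(py)3][Ti(acac)(gly)(NCS)2]3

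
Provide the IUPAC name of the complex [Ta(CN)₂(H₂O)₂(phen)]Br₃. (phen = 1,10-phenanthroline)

The 3 bromide counter-ions carry a total charge of -3, so each complex ion is 3+.
Ligand charges: 2×aqua (neutral), 1×1,10-phenanthroline (neutral), 2×cyano (-1 each); total -2. So Ta + (-2) = 3+, giving Ta = +5.
Ligands are named alphabetically: aqua before cyano before phenanthroline.

diaquadicyano(1,10-phenanthroline)tantalum(V) bromide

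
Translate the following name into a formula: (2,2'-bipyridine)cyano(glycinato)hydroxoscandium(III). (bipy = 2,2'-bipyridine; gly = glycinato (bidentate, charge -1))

Ligands: 1 cyano (CN, -1), 1 hydroxo (OH, -1), 1 2,2'-bipyridine (bipy, neutral), 1 glycinato (gly, -1). Ligand charge sum = -3.
With Sc in oxidation state +3, the complex ion is [Sc...].

[Sc(bipy)(CN)(gly)(OH)]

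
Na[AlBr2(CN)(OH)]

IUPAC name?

sodium dibromocyanohydroxoaluminate(III)

The 1 sodium counter-ion carries a total charge of +1, so each complex ion is 1−.
Ligand charges: 2×bromo (-1 each), 1×cyano (-1 each), 1×hydroxo (-1 each); total -4. So Al + (-4) = 1−, giving Al = +3.
The complex ion is anionic, so aluminium takes the -ate form aluminate(III).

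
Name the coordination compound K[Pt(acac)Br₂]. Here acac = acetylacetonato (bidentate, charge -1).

The 1 potassium counter-ion carries a total charge of +1, so each complex ion is 1−.
Ligand charges: 2×bromo (-1 each), 1×acetylacetonato (-1 each); total -3. So Pt + (-3) = 1−, giving Pt = +2.
The complex ion is anionic, so platinum takes the -ate form platinate(II).

potassium (acetylacetonato)dibromoplatinate(II)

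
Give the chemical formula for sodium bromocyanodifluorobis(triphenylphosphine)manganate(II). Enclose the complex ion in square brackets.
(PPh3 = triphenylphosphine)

Na2[MnBr(CN)F2(PPh3)2]

Ligands: 2 fluoro (F, -1), 2 triphenylphosphine (PPh3, neutral), 1 bromo (Br, -1), 1 cyano (CN, -1). Ligand charge sum = -4.
Charge balance with sodium (+1) requires 1 complex ion per 2 sodium.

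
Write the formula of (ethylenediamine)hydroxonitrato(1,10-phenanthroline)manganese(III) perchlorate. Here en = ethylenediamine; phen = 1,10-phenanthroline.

[Mn(en)(NO3)(OH)(phen)]ClO4

Ligands: 1 hydroxo (OH, -1), 1 ethylenediamine (en, neutral), 1 1,10-phenanthroline (phen, neutral), 1 nitrato (NO3, -1). Ligand charge sum = -2.
Charge balance with perchlorate (-1) requires 1 complex ion per 1 perchlorate.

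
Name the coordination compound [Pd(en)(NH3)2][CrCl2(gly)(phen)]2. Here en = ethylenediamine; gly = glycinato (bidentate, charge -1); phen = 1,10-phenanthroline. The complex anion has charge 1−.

diammine(ethylenediamine)palladium(II) dichloro(glycinato)(1,10-phenanthroline)chromate(II)

Both ions are complex: the cation is named first with the plain metal name, the anion second with the -ate form; each ion's ligands are alphabetised independently.
The complex anion is given as 1−; its ligand charges sum to -3, so Cr = +2.
With 2 anions per cation, the cation must be 2×1 = 2+.
Cation: ligand charges sum to 0; for the ion to be 2+, Pd = +2.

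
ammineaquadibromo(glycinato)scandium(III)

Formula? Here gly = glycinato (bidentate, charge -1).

[ScBr2(gly)(H2O)(NH3)]

Ligands: 1 aqua (H2O, neutral), 2 bromo (Br, -1), 1 glycinato (gly, -1), 1 ammine (NH3, neutral). Ligand charge sum = -3.
With Sc in oxidation state +3, the complex ion is [Sc...].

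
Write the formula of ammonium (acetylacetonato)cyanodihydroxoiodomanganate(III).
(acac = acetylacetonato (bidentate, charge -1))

(NH4)2[Mn(acac)(CN)I(OH)2]

Ligands: 1 cyano (CN, -1), 1 acetylacetonato (acac, -1), 1 iodo (I, -1), 2 hydroxo (OH, -1). Ligand charge sum = -5.
With Mn in oxidation state +3, the complex ion is [Mn...]^2−.
Charge balance with ammonium (+1) requires 1 complex ion per 2 ammonium.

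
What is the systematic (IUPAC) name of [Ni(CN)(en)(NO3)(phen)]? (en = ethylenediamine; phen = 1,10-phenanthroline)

cyano(ethylenediamine)nitrato(1,10-phenanthroline)nickel(II)

There is no counter-ion, so the complex is neutral overall.
Ligand charges: 1×cyano (-1 each), 1×ethylenediamine (neutral), 1×1,10-phenanthroline (neutral), 1×nitrato (-1 each); total -2. So Ni + (-2) = 0, giving Ni = +2.
Ligands are named alphabetically: cyano before ethylenediamine before nitrato before phenanthroline.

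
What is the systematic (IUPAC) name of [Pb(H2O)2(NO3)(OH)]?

diaquahydroxonitratolead(II)

There is no counter-ion, so the complex is neutral overall.
Ligand charges: 2×aqua (neutral), 1×nitrato (-1 each), 1×hydroxo (-1 each); total -2. So Pb + (-2) = 0, giving Pb = +2.
Ligands are named alphabetically: aqua before hydroxo before nitrato.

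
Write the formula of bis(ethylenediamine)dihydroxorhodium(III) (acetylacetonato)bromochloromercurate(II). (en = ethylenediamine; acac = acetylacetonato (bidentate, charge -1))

[Rh(en)2(OH)2][Hg(acac)BrCl]

Cation [Rh…]: ligand charges -2, Rh(III) ⇒ ion charge 1+.
Anion [Hg…]: ligand charges -3, Hg(II) ⇒ ion charge 1−.
One 1+ cation balances one 1− anion.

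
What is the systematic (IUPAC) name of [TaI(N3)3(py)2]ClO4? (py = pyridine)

triazidoiodobis(pyridine)tantalum(V) perchlorate

The 1 perchlorate counter-ion carries a total charge of -1, so each complex ion is 1+.
Ligand charges: 1×iodo (-1 each), 3×azido (-1 each), 2×pyridine (neutral); total -4. So Ta + (-4) = 1+, giving Ta = +5.
Ligands are named alphabetically: azido before iodo before pyridine.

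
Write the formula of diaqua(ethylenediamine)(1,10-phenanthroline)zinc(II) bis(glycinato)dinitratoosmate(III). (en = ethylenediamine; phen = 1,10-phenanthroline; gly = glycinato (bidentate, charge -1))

Cation [Zn…]: ligand charges 0, Zn(II) ⇒ ion charge 2+.
Anion [Os…]: ligand charges -4, Os(III) ⇒ ion charge 1−.
One 2+ cation requires 2 of the 1− anion.

[Zn(en)(H2O)2(phen)][Os(gly)2(NO3)2]2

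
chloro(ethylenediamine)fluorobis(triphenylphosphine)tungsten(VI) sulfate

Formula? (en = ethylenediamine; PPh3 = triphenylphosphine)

Ligands: 1 chloro (Cl, -1), 1 ethylenediamine (en, neutral), 2 triphenylphosphine (PPh3, neutral), 1 fluoro (F, -1). Ligand charge sum = -2.
With W in oxidation state +6, the complex ion is [W...]^4+.
Charge balance with sulfate (-2) requires 1 complex ion per 2 sulfate.

[WCl(en)F(PPh3)2](SO4)2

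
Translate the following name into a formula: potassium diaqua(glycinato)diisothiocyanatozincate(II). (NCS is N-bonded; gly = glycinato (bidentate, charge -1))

K[Zn(gly)(H2O)2(NCS)2]

Ligands: 2 isothiocyanato (NCS, -1), 1 glycinato (gly, -1), 2 aqua (H2O, neutral). Ligand charge sum = -3.
With Zn in oxidation state +2, the complex ion is [Zn...]^1−.
Charge balance with potassium (+1) requires 1 complex ion per 1 potassium.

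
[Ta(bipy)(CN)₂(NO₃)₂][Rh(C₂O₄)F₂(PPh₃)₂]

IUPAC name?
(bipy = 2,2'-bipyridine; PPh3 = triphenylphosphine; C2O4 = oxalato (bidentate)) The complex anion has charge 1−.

The complex anion is given as 1−; its ligand charges sum to -4, so Rh = +3.
A 1:1 salt means the cation carries the equal and opposite charge, 1+.
Cation: ligand charges sum to -4; for the ion to be 1+, Ta = +5.

(2,2'-bipyridine)dicyanodinitratotantalum(V) difluorooxalatobis(triphenylphosphine)rhodate(III)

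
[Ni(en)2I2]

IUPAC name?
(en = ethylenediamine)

bis(ethylenediamine)diiodonickel(II)

There is no counter-ion, so the complex is neutral overall.
Ligand charges: 2×ethylenediamine (neutral), 2×iodo (-1 each); total -2. So Ni + (-2) = 0, giving Ni = +2.
Ligands are named alphabetically: ethylenediamine before iodo.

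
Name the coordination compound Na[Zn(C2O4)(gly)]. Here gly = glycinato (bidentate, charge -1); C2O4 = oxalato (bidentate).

sodium (glycinato)oxalatozincate(II)

The 1 sodium counter-ion carries a total charge of +1, so each complex ion is 1−.
Ligand charges: 1×glycinato (-1 each), 1×oxalato (-2 each); total -3. So Zn + (-3) = 1−, giving Zn = +2.
The complex ion is anionic, so zinc takes the -ate form zincate(II).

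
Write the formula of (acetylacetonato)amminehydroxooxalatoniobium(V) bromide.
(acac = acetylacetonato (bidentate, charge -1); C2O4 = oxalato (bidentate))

[Nb(acac)(C2O4)(NH3)(OH)]Br

Ligands: 1 ammine (NH3, neutral), 1 acetylacetonato (acac, -1), 1 oxalato (C2O4, -2), 1 hydroxo (OH, -1). Ligand charge sum = -4.
With Nb in oxidation state +5, the complex ion is [Nb...]^1+.
Charge balance with bromide (-1) requires 1 complex ion per 1 bromide.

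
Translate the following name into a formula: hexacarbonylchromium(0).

[Cr(CO)6]

Ligands: 6 carbonyl (CO, neutral). Ligand charge sum = 0.
With Cr in oxidation state 0, the complex ion is [Cr...].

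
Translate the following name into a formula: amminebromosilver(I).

[AgBr(NH3)]

Ligands: 1 ammine (NH3, neutral), 1 bromo (Br, -1). Ligand charge sum = -1.
With Ag in oxidation state +1, the complex ion is [Ag...].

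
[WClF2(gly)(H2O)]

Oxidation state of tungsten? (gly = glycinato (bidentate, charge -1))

No counter-ion: the bracketed complex is neutral.
Ligand charges: 1×Cl = -1; 1×gly = -1; 1×H2O neutral; 2×F = -2; sum -4.
W + (-4) = 0 ⇒ W is +4.

+4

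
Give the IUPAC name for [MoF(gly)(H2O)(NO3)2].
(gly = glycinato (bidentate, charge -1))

aquafluoro(glycinato)dinitratomolybdenum(IV)

There is no counter-ion, so the complex is neutral overall.
Ligand charges: 1×fluoro (-1 each), 1×aqua (neutral), 1×glycinato (-1 each), 2×nitrato (-1 each); total -4. So Mo + (-4) = 0, giving Mo = +4.
Ligands are named alphabetically: aqua before fluoro before glycinato before nitrato.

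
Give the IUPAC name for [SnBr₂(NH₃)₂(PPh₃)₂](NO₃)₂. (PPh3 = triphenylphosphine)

The 2 nitrate counter-ions carry a total charge of -2, so each complex ion is 2+.
Ligand charges: 2×ammine (neutral), 2×triphenylphosphine (neutral), 2×bromo (-1 each); total -2. So Sn + (-2) = 2+, giving Sn = +4.
Ligands are named alphabetically: ammine before bromo before triphenylphosphine.

diamminedibromobis(triphenylphosphine)tin(IV) nitrate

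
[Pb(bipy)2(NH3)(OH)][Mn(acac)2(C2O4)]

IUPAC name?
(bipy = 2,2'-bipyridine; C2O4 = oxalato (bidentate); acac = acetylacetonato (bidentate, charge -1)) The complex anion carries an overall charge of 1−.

Both ions are complex: the cation is named first with the plain metal name, the anion second with the -ate form; each ion's ligands are alphabetised independently.
The complex anion is given as 1−; its ligand charges sum to -4, so Mn = +3.
A 1:1 salt means the cation carries the equal and opposite charge, 1+.
Cation: ligand charges sum to -1; for the ion to be 1+, Pb = +2.

amminebis(2,2'-bipyridine)hydroxolead(II) bis(acetylacetonato)oxalatomanganate(III)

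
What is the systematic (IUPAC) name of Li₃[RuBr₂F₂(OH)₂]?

lithium dibromodifluorodihydroxoruthenate(III)

The 3 lithium counter-ions carry a total charge of +3, so each complex ion is 3−.
Ligand charges: 2×bromo (-1 each), 2×fluoro (-1 each), 2×hydroxo (-1 each); total -6. So Ru + (-6) = 3−, giving Ru = +3.
Ligands are named alphabetically: bromo before fluoro before hydroxo.
The complex ion is anionic, so ruthenium takes the -ate form ruthenate(III).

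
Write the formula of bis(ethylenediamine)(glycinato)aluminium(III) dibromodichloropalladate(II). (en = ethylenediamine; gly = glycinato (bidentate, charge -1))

[Al(en)2(gly)][PdBr2Cl2]

Cation [Al…]: ligand charges -1, Al(III) ⇒ ion charge 2+.
Anion [Pd…]: ligand charges -4, Pd(II) ⇒ ion charge 2−.
One 2+ cation balances one 2− anion.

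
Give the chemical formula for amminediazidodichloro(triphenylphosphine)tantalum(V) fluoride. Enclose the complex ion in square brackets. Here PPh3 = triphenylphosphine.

Ligands: 2 chloro (Cl, -1), 2 azido (N3, -1), 1 ammine (NH3, neutral), 1 triphenylphosphine (PPh3, neutral). Ligand charge sum = -4.
With Ta in oxidation state +5, the complex ion is [Ta...]^1+.
Charge balance with fluoride (-1) requires 1 complex ion per 1 fluoride.

[TaCl2(N3)2(NH3)(PPh3)]F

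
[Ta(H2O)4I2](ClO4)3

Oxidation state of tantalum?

+5

3 perchlorate outside the brackets (-1 each) → the complex ion is 3+.
Ligand charges: 4×H2O neutral; 2×I = -2; sum -2.
Ta + (-2) = 3+ ⇒ Ta is +5.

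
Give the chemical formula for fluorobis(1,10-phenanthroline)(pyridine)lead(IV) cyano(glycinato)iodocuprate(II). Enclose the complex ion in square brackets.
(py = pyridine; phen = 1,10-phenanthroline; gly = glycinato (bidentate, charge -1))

Cation [Pb…]: ligand charges -1, Pb(IV) ⇒ ion charge 3+.
Anion [Cu…]: ligand charges -3, Cu(II) ⇒ ion charge 1−.

[PbF(phen)2(py)][Cu(CN)(gly)I]3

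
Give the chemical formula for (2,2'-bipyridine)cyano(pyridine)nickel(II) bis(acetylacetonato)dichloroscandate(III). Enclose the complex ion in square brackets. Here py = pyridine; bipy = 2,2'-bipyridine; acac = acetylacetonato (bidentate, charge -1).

[Ni(bipy)(CN)(py)][Sc(acac)2Cl2]

Cation [Ni…]: ligand charges -1, Ni(II) ⇒ ion charge 1+.
Anion [Sc…]: ligand charges -4, Sc(III) ⇒ ion charge 1−.
One 1+ cation balances one 1− anion.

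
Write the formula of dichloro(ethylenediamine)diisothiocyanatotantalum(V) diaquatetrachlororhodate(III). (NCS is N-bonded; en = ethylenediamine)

[TaCl2(en)(NCS)2][RhCl4(H2O)2]

Cation [Ta…]: ligand charges -4, Ta(V) ⇒ ion charge 1+.
Anion [Rh…]: ligand charges -4, Rh(III) ⇒ ion charge 1−.
One 1+ cation balances one 1− anion.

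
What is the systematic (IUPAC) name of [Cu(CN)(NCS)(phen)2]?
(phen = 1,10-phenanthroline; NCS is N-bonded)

cyanoisothiocyanatobis(1,10-phenanthroline)copper(II)

There is no counter-ion, so the complex is neutral overall.
Ligand charges: 2×1,10-phenanthroline (neutral), 1×cyano (-1 each), 1×isothiocyanato (-1 each); total -2. So Cu + (-2) = 0, giving Cu = +2.
Ligands are named alphabetically: cyano before isothiocyanato before phenanthroline.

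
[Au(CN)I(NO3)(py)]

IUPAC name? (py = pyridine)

There is no counter-ion, so the complex is neutral overall.
Ligand charges: 1×cyano (-1 each), 1×iodo (-1 each), 1×nitrato (-1 each), 1×pyridine (neutral); total -3. So Au + (-3) = 0, giving Au = +3.
Ligands are named alphabetically: cyano before iodo before nitrato before pyridine.

cyanoiodonitrato(pyridine)gold(III)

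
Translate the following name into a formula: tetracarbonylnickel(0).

[Ni(CO)4]

Ligands: 4 carbonyl (CO, neutral). Ligand charge sum = 0.
With Ni in oxidation state 0, the complex ion is [Ni...].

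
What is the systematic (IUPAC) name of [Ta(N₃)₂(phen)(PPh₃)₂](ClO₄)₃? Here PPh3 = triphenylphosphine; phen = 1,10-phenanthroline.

diazido(1,10-phenanthroline)bis(triphenylphosphine)tantalum(V) perchlorate

The 3 perchlorate counter-ions carry a total charge of -3, so each complex ion is 3+.
Ligand charges: 2×triphenylphosphine (neutral), 1×1,10-phenanthroline (neutral), 2×azido (-1 each); total -2. So Ta + (-2) = 3+, giving Ta = +5.
Ligands are named alphabetically: azido before phenanthroline before triphenylphosphine.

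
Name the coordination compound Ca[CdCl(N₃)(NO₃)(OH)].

The 1 calcium counter-ion carries a total charge of +2, so each complex ion is 2−.
Ligand charges: 1×nitrato (-1 each), 1×azido (-1 each), 1×hydroxo (-1 each), 1×chloro (-1 each); total -4. So Cd + (-4) = 2−, giving Cd = +2.
Ligands are named alphabetically: azido before chloro before hydroxo before nitrato.
The complex ion is anionic, so cadmium takes the -ate form cadmate(II).

calcium azidochlorohydroxonitratocadmate(II)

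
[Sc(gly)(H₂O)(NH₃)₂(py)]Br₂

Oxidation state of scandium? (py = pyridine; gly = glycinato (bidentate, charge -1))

+3

2 bromide outside the brackets (-1 each) → the complex ion is 2+.
Ligand charges: 2×NH3 neutral; 1×H2O neutral; 1×py neutral; 1×gly = -1; sum -1.
Sc + (-1) = 2+ ⇒ Sc is +3.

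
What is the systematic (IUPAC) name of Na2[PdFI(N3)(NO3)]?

sodium azidofluoroiodonitratopalladate(II)

The 2 sodium counter-ions carry a total charge of +2, so each complex ion is 2−.
Ligand charges: 1×iodo (-1 each), 1×fluoro (-1 each), 1×nitrato (-1 each), 1×azido (-1 each); total -4. So Pd + (-4) = 2−, giving Pd = +2.
Ligands are named alphabetically: azido before fluoro before iodo before nitrato.
The complex ion is anionic, so palladium takes the -ate form palladate(II).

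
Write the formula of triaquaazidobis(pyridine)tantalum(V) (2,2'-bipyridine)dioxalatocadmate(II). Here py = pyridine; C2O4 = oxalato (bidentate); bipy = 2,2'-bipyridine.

Cation [Ta…]: ligand charges -1, Ta(V) ⇒ ion charge 4+.
Anion [Cd…]: ligand charges -4, Cd(II) ⇒ ion charge 2−.
One 4+ cation requires 2 of the 2− anion.

[Ta(H2O)3(N3)(py)2][Cd(bipy)(C2O4)2]2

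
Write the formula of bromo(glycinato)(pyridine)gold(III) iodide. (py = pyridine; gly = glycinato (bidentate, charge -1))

[AuBr(gly)(py)]I

Ligands: 1 pyridine (py, neutral), 1 glycinato (gly, -1), 1 bromo (Br, -1). Ligand charge sum = -2.
With Au in oxidation state +3, the complex ion is [Au...]^1+.
Charge balance with iodide (-1) requires 1 complex ion per 1 iodide.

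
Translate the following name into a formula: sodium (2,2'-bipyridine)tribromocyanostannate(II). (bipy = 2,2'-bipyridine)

Na2[Sn(bipy)Br3(CN)]

Ligands: 1 cyano (CN, -1), 3 bromo (Br, -1), 1 2,2'-bipyridine (bipy, neutral). Ligand charge sum = -4.
With Sn in oxidation state +2, the complex ion is [Sn...]^2−.
Charge balance with sodium (+1) requires 1 complex ion per 2 sodium.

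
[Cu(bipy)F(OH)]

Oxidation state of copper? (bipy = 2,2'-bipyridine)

No counter-ion: the bracketed complex is neutral.
Ligand charges: 1×OH = -1; 1×bipy neutral; 1×F = -1; sum -2.
Cu + (-2) = 0 ⇒ Cu is +2.

+2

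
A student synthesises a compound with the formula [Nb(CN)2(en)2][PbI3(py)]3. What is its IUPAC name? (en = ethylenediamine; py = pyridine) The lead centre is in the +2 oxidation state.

dicyanobis(ethylenediamine)niobium(V) triiodo(pyridine)plumbate(II)

Both ions are complex: the cation is named first with the plain metal name, the anion second with the -ate form; each ion's ligands are alphabetised independently.
Pb is given as +2; the anion's ligand charges sum to -3, so the complex anion is 1−.
With 3 anions per cation, the cation must be 3×1 = 3+.
Cation: ligand charges sum to -2; for the ion to be 3+, Nb = +5.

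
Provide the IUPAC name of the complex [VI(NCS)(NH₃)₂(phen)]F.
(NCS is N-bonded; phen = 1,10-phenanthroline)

diammineiodoisothiocyanato(1,10-phenanthroline)vanadium(III) fluoride

The 1 fluoride counter-ion carries a total charge of -1, so each complex ion is 1+.
Ligand charges: 2×ammine (neutral), 1×isothiocyanato (-1 each), 1×1,10-phenanthroline (neutral), 1×iodo (-1 each); total -2. So V + (-2) = 1+, giving V = +3.
Ligands are named alphabetically: ammine before iodo before isothiocyanato before phenanthroline.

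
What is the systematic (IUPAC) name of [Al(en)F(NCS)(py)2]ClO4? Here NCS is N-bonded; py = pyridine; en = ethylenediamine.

The 1 perchlorate counter-ion carries a total charge of -1, so each complex ion is 1+.
Ligand charges: 1×isothiocyanato (-1 each), 2×pyridine (neutral), 1×ethylenediamine (neutral), 1×fluoro (-1 each); total -2. So Al + (-2) = 1+, giving Al = +3.
Ligands are named alphabetically: ethylenediamine before fluoro before isothiocyanato before pyridine.

(ethylenediamine)fluoroisothiocyanatobis(pyridine)aluminium(III) perchlorate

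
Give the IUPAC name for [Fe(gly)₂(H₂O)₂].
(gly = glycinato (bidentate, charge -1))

There is no counter-ion, so the complex is neutral overall.
Ligand charges: 2×glycinato (-1 each), 2×aqua (neutral); total -2. So Fe + (-2) = 0, giving Fe = +2.
Ligands are named alphabetically: aqua before glycinato.

diaquabis(glycinato)iron(II)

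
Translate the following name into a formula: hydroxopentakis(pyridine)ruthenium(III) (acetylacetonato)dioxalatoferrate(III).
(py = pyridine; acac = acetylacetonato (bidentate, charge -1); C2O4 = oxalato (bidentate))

Cation [Ru…]: ligand charges -1, Ru(III) ⇒ ion charge 2+.
Anion [Fe…]: ligand charges -5, Fe(III) ⇒ ion charge 2−.
One 2+ cation balances one 2− anion.

[Ru(OH)(py)5][Fe(acac)(C2O4)2]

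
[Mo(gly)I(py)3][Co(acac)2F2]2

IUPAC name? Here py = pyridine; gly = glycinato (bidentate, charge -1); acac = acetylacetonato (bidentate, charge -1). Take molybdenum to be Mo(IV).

Both ions are complex: the cation is named first with the plain metal name, the anion second with the -ate form; each ion's ligands are alphabetised independently.
Mo is given as +4; the cation's ligand charges sum to -2, so the complex cation is 2+.
With 2 anions per cation, each anion must be 2/2 = 1−.
Anion: ligand charges sum to -4; for the ion to be 1−, Co = +3.

(glycinato)iodotris(pyridine)molybdenum(IV) bis(acetylacetonato)difluorocobaltate(III)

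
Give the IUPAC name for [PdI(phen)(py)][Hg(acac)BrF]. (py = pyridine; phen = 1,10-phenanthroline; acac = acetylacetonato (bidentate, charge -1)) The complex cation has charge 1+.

iodo(1,10-phenanthroline)(pyridine)palladium(II) (acetylacetonato)bromofluoromercurate(II)

Both ions are complex: the cation is named first with the plain metal name, the anion second with the -ate form; each ion's ligands are alphabetised independently.
The complex cation is given as 1+; its ligand charges sum to -1, so Pd = +2.
A 1:1 salt means the anion carries the equal and opposite charge, 1−.
Anion: ligand charges sum to -3; for the ion to be 1−, Hg = +2.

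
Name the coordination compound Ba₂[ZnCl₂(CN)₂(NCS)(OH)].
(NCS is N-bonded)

barium dichlorodicyanohydroxoisothiocyanatozincate(II)

The 2 barium counter-ions carry a total charge of +4, so each complex ion is 4−.
Ligand charges: 2×chloro (-1 each), 1×isothiocyanato (-1 each), 1×hydroxo (-1 each), 2×cyano (-1 each); total -6. So Zn + (-6) = 4−, giving Zn = +2.
Ligands are named alphabetically: chloro before cyano before hydroxo before isothiocyanato.
The complex ion is anionic, so zinc takes the -ate form zincate(II).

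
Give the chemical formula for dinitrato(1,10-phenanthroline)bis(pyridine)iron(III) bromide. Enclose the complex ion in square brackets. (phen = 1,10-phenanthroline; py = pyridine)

[Fe(NO3)2(phen)(py)2]Br

Ligands: 1 1,10-phenanthroline (phen, neutral), 2 pyridine (py, neutral), 2 nitrato (NO3, -1). Ligand charge sum = -2.
With Fe in oxidation state +3, the complex ion is [Fe...]^1+.
Charge balance with bromide (-1) requires 1 complex ion per 1 bromide.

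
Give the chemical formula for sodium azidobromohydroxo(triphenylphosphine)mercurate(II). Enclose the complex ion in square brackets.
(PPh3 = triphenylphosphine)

Na[HgBr(N3)(OH)(PPh3)]

Ligands: 1 hydroxo (OH, -1), 1 azido (N3, -1), 1 bromo (Br, -1), 1 triphenylphosphine (PPh3, neutral). Ligand charge sum = -3.
With Hg in oxidation state +2, the complex ion is [Hg...]^1−.
Charge balance with sodium (+1) requires 1 complex ion per 1 sodium.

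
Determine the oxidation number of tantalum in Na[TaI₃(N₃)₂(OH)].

+5

1 sodium outside the brackets (+1 each) → the complex ion is 1−.
Ligand charges: 1×OH = -1; 2×N3 = -2; 3×I = -3; sum -6.
Ta + (-6) = 1− ⇒ Ta is +5.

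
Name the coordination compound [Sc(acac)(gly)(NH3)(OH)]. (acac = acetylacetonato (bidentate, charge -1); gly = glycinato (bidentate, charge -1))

There is no counter-ion, so the complex is neutral overall.
Ligand charges: 1×ammine (neutral), 1×acetylacetonato (-1 each), 1×hydroxo (-1 each), 1×glycinato (-1 each); total -3. So Sc + (-3) = 0, giving Sc = +3.
Ligands are named alphabetically: acetylacetonato before ammine before glycinato before hydroxo.

(acetylacetonato)ammine(glycinato)hydroxoscandium(III)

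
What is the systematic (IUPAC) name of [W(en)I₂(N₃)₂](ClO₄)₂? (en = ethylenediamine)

diazido(ethylenediamine)diiodotungsten(VI) perchlorate

The 2 perchlorate counter-ions carry a total charge of -2, so each complex ion is 2+.
Ligand charges: 1×ethylenediamine (neutral), 2×iodo (-1 each), 2×azido (-1 each); total -4. So W + (-4) = 2+, giving W = +6.
Ligands are named alphabetically: azido before ethylenediamine before iodo.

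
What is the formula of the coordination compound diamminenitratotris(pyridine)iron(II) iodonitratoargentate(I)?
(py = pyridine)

[Fe(NH3)2(NO3)(py)3][AgI(NO3)]

Cation [Fe…]: ligand charges -1, Fe(II) ⇒ ion charge 1+.
Anion [Ag…]: ligand charges -2, Ag(I) ⇒ ion charge 1−.
One 1+ cation balances one 1− anion.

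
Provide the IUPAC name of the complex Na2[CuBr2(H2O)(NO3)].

The 2 sodium counter-ions carry a total charge of +2, so each complex ion is 2−.
Ligand charges: 2×bromo (-1 each), 1×aqua (neutral), 1×nitrato (-1 each); total -3. So Cu + (-3) = 2−, giving Cu = +1.
Ligands are named alphabetically: aqua before bromo before nitrato.
The complex ion is anionic, so copper takes the -ate form cuprate(I).

sodium aquadibromonitratocuprate(I)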